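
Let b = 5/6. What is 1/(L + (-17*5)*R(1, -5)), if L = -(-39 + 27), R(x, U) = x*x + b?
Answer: -6/863 ≈ -0.0069525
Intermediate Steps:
b = ⅚ (b = 5*(⅙) = ⅚ ≈ 0.83333)
R(x, U) = ⅚ + x² (R(x, U) = x*x + ⅚ = x² + ⅚ = ⅚ + x²)
L = 12 (L = -1*(-12) = 12)
1/(L + (-17*5)*R(1, -5)) = 1/(12 + (-17*5)*(⅚ + 1²)) = 1/(12 - 85*(⅚ + 1)) = 1/(12 - 85*11/6) = 1/(12 - 935/6) = 1/(-863/6) = -6/863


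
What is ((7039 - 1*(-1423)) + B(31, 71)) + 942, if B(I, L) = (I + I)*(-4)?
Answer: 9156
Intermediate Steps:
B(I, L) = -8*I (B(I, L) = (2*I)*(-4) = -8*I)
((7039 - 1*(-1423)) + B(31, 71)) + 942 = ((7039 - 1*(-1423)) - 8*31) + 942 = ((7039 + 1423) - 248) + 942 = (8462 - 248) + 942 = 8214 + 942 = 9156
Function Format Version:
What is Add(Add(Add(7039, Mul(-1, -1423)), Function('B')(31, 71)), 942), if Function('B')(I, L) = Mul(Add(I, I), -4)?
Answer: 9156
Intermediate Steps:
Function('B')(I, L) = Mul(-8, I) (Function('B')(I, L) = Mul(Mul(2, I), -4) = Mul(-8, I))
Add(Add(Add(7039, Mul(-1, -1423)), Function('B')(31, 71)), 942) = Add(Add(Add(7039, Mul(-1, -1423)), Mul(-8, 31)), 942) = Add(Add(Add(7039, 1423), -248), 942) = Add(Add(8462, -248), 942) = Add(8214, 942) = 9156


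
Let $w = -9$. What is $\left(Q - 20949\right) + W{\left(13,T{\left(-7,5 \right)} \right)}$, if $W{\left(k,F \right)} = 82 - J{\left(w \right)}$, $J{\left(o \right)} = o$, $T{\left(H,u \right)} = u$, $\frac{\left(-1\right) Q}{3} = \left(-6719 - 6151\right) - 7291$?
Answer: $39625$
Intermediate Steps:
$Q = 60483$ ($Q = - 3 \left(\left(-6719 - 6151\right) - 7291\right) = - 3 \left(-12870 - 7291\right) = \left(-3\right) \left(-20161\right) = 60483$)
$W{\left(k,F \right)} = 91$ ($W{\left(k,F \right)} = 82 - -9 = 82 + 9 = 91$)
$\left(Q - 20949\right) + W{\left(13,T{\left(-7,5 \right)} \right)} = \left(60483 - 20949\right) + 91 = 39534 + 91 = 39625$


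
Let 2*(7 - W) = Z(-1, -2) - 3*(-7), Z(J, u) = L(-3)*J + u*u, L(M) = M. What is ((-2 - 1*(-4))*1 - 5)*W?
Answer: 21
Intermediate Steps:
Z(J, u) = u² - 3*J (Z(J, u) = -3*J + u*u = -3*J + u² = u² - 3*J)
W = -7 (W = 7 - (((-2)² - 3*(-1)) - 3*(-7))/2 = 7 - ((4 + 3) + 21)/2 = 7 - (7 + 21)/2 = 7 - ½*28 = 7 - 14 = -7)
((-2 - 1*(-4))*1 - 5)*W = ((-2 - 1*(-4))*1 - 5)*(-7) = ((-2 + 4)*1 - 5)*(-7) = (2*1 - 5)*(-7) = (2 - 5)*(-7) = -3*(-7) = 21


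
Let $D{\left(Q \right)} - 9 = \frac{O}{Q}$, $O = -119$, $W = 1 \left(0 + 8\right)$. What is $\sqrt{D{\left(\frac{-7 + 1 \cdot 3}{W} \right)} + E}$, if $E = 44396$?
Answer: $\sqrt{44643} \approx 211.29$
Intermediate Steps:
$W = 8$ ($W = 1 \cdot 8 = 8$)
$D{\left(Q \right)} = 9 - \frac{119}{Q}$
$\sqrt{D{\left(\frac{-7 + 1 \cdot 3}{W} \right)} + E} = \sqrt{\left(9 - \frac{119}{\left(-7 + 1 \cdot 3\right) \frac{1}{8}}\right) + 44396} = \sqrt{\left(9 - \frac{119}{\left(-7 + 3\right) \frac{1}{8}}\right) + 44396} = \sqrt{\left(9 - \frac{119}{\left(-4\right) \frac{1}{8}}\right) + 44396} = \sqrt{\left(9 - \frac{119}{- \frac{1}{2}}\right) + 44396} = \sqrt{\left(9 - -238\right) + 44396} = \sqrt{\left(9 + 238\right) + 44396} = \sqrt{247 + 44396} = \sqrt{44643}$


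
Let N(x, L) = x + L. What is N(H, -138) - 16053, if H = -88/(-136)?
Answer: -275236/17 ≈ -16190.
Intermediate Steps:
H = 11/17 (H = -88*(-1/136) = 11/17 ≈ 0.64706)
N(x, L) = L + x
N(H, -138) - 16053 = (-138 + 11/17) - 16053 = -2335/17 - 16053 = -275236/17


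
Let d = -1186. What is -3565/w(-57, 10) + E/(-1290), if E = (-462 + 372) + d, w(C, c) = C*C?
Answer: -75521/698535 ≈ -0.10811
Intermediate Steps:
w(C, c) = C²
E = -1276 (E = (-462 + 372) - 1186 = -90 - 1186 = -1276)
-3565/w(-57, 10) + E/(-1290) = -3565/((-57)²) - 1276/(-1290) = -3565/3249 - 1276*(-1/1290) = -3565*1/3249 + 638/645 = -3565/3249 + 638/645 = -75521/698535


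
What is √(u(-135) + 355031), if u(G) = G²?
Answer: 2*√93314 ≈ 610.95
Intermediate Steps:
√(u(-135) + 355031) = √((-135)² + 355031) = √(18225 + 355031) = √373256 = 2*√93314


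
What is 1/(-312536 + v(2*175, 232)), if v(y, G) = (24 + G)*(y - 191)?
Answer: -1/271832 ≈ -3.6787e-6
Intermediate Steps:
v(y, G) = (-191 + y)*(24 + G) (v(y, G) = (24 + G)*(-191 + y) = (-191 + y)*(24 + G))
1/(-312536 + v(2*175, 232)) = 1/(-312536 + (-4584 - 191*232 + 24*(2*175) + 232*(2*175))) = 1/(-312536 + (-4584 - 44312 + 24*350 + 232*350)) = 1/(-312536 + (-4584 - 44312 + 8400 + 81200)) = 1/(-312536 + 40704) = 1/(-271832) = -1/271832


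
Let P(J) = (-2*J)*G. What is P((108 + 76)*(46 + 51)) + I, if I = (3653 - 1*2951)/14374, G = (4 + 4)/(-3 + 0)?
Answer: 2052378269/21561 ≈ 95189.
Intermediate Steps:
G = -8/3 (G = 8/(-3) = 8*(-1/3) = -8/3 ≈ -2.6667)
P(J) = 16*J/3 (P(J) = -2*J*(-8/3) = 16*J/3)
I = 351/7187 (I = (3653 - 2951)*(1/14374) = 702*(1/14374) = 351/7187 ≈ 0.048838)
P((108 + 76)*(46 + 51)) + I = 16*((108 + 76)*(46 + 51))/3 + 351/7187 = 16*(184*97)/3 + 351/7187 = (16/3)*17848 + 351/7187 = 285568/3 + 351/7187 = 2052378269/21561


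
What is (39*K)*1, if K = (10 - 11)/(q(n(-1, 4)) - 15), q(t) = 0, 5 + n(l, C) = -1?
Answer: 13/5 ≈ 2.6000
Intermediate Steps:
n(l, C) = -6 (n(l, C) = -5 - 1 = -6)
K = 1/15 (K = (10 - 11)/(0 - 15) = -1/(-15) = -1*(-1/15) = 1/15 ≈ 0.066667)
(39*K)*1 = (39*(1/15))*1 = (13/5)*1 = 13/5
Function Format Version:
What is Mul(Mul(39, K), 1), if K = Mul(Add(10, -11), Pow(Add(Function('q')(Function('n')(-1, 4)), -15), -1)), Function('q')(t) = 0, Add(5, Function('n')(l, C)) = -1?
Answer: Rational(13, 5) ≈ 2.6000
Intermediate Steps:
Function('n')(l, C) = -6 (Function('n')(l, C) = Add(-5, -1) = -6)
K = Rational(1, 15) (K = Mul(Add(10, -11), Pow(Add(0, -15), -1)) = Mul(-1, Pow(-15, -1)) = Mul(-1, Rational(-1, 15)) = Rational(1, 15) ≈ 0.066667)
Mul(Mul(39, K), 1) = Mul(Mul(39, Rational(1, 15)), 1) = Mul(Rational(13, 5), 1) = Rational(13, 5)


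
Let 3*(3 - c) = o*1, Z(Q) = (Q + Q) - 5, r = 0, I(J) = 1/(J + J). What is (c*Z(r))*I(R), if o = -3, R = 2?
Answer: -5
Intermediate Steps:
I(J) = 1/(2*J)
Z(Q) = -5 + 2*Q (Z(Q) = 2*Q - 5 = -5 + 2*Q)
c = 4 (c = 3 - (-1) = 3 - ⅓*(-3) = 3 + 1 = 4)
(c*Z(r))*I(R) = (4*(-5 + 2*0))*((½)/2) = (4*(-5 + 0))*((½)*(½)) = (4*(-5))*(¼) = -20*¼ = -5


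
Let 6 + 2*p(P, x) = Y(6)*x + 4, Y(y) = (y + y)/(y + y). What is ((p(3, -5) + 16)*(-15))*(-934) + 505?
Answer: 175630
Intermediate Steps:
Y(y) = 1 (Y(y) = (2*y)/((2*y)) = (2*y)*(1/(2*y)) = 1)
p(P, x) = -1 + x/2 (p(P, x) = -3 + (1*x + 4)/2 = -3 + (x + 4)/2 = -3 + (4 + x)/2 = -3 + (2 + x/2) = -1 + x/2)
((p(3, -5) + 16)*(-15))*(-934) + 505 = (((-1 + (½)*(-5)) + 16)*(-15))*(-934) + 505 = (((-1 - 5/2) + 16)*(-15))*(-934) + 505 = ((-7/2 + 16)*(-15))*(-934) + 505 = ((25/2)*(-15))*(-934) + 505 = -375/2*(-934) + 505 = 175125 + 505 = 175630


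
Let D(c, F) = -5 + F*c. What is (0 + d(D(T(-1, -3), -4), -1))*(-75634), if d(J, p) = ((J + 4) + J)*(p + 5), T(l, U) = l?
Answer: -605072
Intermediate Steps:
d(J, p) = (4 + 2*J)*(5 + p) (d(J, p) = ((4 + J) + J)*(5 + p) = (4 + 2*J)*(5 + p))
(0 + d(D(T(-1, -3), -4), -1))*(-75634) = (0 + (20 + 4*(-1) + 10*(-5 - 4*(-1)) + 2*(-5 - 4*(-1))*(-1)))*(-75634) = (0 + (20 - 4 + 10*(-5 + 4) + 2*(-5 + 4)*(-1)))*(-75634) = (0 + (20 - 4 + 10*(-1) + 2*(-1)*(-1)))*(-75634) = (0 + (20 - 4 - 10 + 2))*(-75634) = (0 + 8)*(-75634) = 8*(-75634) = -605072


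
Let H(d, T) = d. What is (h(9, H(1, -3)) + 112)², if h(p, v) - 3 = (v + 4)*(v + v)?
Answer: 15625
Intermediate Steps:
h(p, v) = 3 + 2*v*(4 + v) (h(p, v) = 3 + (v + 4)*(v + v) = 3 + (4 + v)*(2*v) = 3 + 2*v*(4 + v))
(h(9, H(1, -3)) + 112)² = ((3 + 2*1² + 8*1) + 112)² = ((3 + 2*1 + 8) + 112)² = ((3 + 2 + 8) + 112)² = (13 + 112)² = 125² = 15625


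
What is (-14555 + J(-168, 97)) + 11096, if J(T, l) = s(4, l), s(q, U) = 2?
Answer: -3457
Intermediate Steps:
J(T, l) = 2
(-14555 + J(-168, 97)) + 11096 = (-14555 + 2) + 11096 = -14553 + 11096 = -3457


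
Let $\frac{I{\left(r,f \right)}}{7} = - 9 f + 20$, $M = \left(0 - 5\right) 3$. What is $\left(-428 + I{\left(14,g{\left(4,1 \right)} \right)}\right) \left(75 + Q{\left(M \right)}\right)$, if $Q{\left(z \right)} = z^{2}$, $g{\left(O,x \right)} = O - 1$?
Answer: $-143100$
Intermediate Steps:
$M = -15$ ($M = \left(-5\right) 3 = -15$)
$g{\left(O,x \right)} = -1 + O$
$I{\left(r,f \right)} = 140 - 63 f$ ($I{\left(r,f \right)} = 7 \left(- 9 f + 20\right) = 7 \left(20 - 9 f\right) = 140 - 63 f$)
$\left(-428 + I{\left(14,g{\left(4,1 \right)} \right)}\right) \left(75 + Q{\left(M \right)}\right) = \left(-428 + \left(140 - 63 \left(-1 + 4\right)\right)\right) \left(75 + \left(-15\right)^{2}\right) = \left(-428 + \left(140 - 189\right)\right) \left(75 + 225\right) = \left(-428 + \left(140 - 189\right)\right) 300 = \left(-428 - 49\right) 300 = \left(-477\right) 300 = -143100$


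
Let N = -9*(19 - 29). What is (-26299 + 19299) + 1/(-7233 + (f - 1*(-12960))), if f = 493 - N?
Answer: -42909999/6130 ≈ -7000.0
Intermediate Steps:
N = 90 (N = -9*(-10) = 90)
f = 403 (f = 493 - 1*90 = 493 - 90 = 403)
(-26299 + 19299) + 1/(-7233 + (f - 1*(-12960))) = (-26299 + 19299) + 1/(-7233 + (403 - 1*(-12960))) = -7000 + 1/(-7233 + (403 + 12960)) = -7000 + 1/(-7233 + 13363) = -7000 + 1/6130 = -42909999/6130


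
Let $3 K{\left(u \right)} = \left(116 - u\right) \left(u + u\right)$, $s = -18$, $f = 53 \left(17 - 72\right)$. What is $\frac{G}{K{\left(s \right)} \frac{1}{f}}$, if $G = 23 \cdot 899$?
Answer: $\frac{60273455}{1608} \approx 37484.0$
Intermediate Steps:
$G = 20677$
$f = -2915$ ($f = 53 \left(-55\right) = -2915$)
$K{\left(u \right)} = \frac{2 u \left(116 - u\right)}{3}$ ($K{\left(u \right)} = \frac{\left(116 - u\right) \left(u + u\right)}{3} = \frac{\left(116 - u\right) 2 u}{3} = \frac{2 u \left(116 - u\right)}{3}$)
$\frac{G}{K{\left(s \right)} \frac{1}{f}} = \frac{20677}{\frac{2}{3} \left(-18\right) \left(116 - -18\right) \frac{1}{-2915}} = \frac{20677}{\frac{2}{3} \left(-18\right) \left(116 + 18\right) \left(- \frac{1}{2915}\right)} = \frac{20677}{\frac{2}{3} \left(-18\right) 134 \left(- \frac{1}{2915}\right)} = \frac{20677}{\left(-1608\right) \left(- \frac{1}{2915}\right)} = \frac{20677}{\frac{1608}{2915}} = 20677 \cdot \frac{2915}{1608} = \frac{60273455}{1608}$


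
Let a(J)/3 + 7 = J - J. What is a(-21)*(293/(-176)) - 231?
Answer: -34503/176 ≈ -196.04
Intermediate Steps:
a(J) = -21 (a(J) = -21 + 3*(J - J) = -21 + 3*0 = -21 + 0 = -21)
a(-21)*(293/(-176)) - 231 = -6153/(-176) - 231 = -6153*(-1)/176 - 231 = -21*(-293/176) - 231 = 6153/176 - 231 = -34503/176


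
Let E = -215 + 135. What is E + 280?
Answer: 200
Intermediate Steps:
E = -80
E + 280 = -80 + 280 = 200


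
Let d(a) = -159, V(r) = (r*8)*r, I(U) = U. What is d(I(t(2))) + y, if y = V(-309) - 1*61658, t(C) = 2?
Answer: 702031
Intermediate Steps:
V(r) = 8*r² (V(r) = (8*r)*r = 8*r²)
y = 702190 (y = 8*(-309)² - 1*61658 = 8*95481 - 61658 = 763848 - 61658 = 702190)
d(I(t(2))) + y = -159 + 702190 = 702031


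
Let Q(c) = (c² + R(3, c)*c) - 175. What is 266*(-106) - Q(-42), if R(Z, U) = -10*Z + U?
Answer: -32809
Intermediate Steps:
R(Z, U) = U - 10*Z
Q(c) = -175 + c² + c*(-30 + c) (Q(c) = (c² + (c - 10*3)*c) - 175 = (c² + (c - 30)*c) - 175 = (c² + (-30 + c)*c) - 175 = (c² + c*(-30 + c)) - 175 = -175 + c² + c*(-30 + c))
266*(-106) - Q(-42) = 266*(-106) - (-175 + (-42)² - 42*(-30 - 42)) = -28196 - (-175 + 1764 - 42*(-72)) = -28196 - (-175 + 1764 + 3024) = -28196 - 1*4613 = -28196 - 4613 = -32809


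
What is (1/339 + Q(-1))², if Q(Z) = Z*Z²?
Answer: 114244/114921 ≈ 0.99411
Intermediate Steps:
Q(Z) = Z³
(1/339 + Q(-1))² = (1/339 + (-1)³)² = (1/339 - 1)² = (-338/339)² = 114244/114921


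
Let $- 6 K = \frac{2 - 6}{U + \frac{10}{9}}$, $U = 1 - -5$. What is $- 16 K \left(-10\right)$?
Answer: $15$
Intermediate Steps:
$U = 6$ ($U = 1 + 5 = 6$)
$K = \frac{3}{32}$ ($K = - \frac{\left(2 - 6\right) \frac{1}{6 + \frac{10}{9}}}{6} = - \frac{\left(-4\right) \frac{1}{6 + 10 \cdot \frac{1}{9}}}{6} = - \frac{\left(-4\right) \frac{1}{6 + \frac{10}{9}}}{6} = - \frac{\left(-4\right) \frac{1}{\frac{64}{9}}}{6} = - \frac{\left(-4\right) \frac{9}{64}}{6} = \left(- \frac{1}{6}\right) \left(- \frac{9}{16}\right) = \frac{3}{32} \approx 0.09375$)
$- 16 K \left(-10\right) = \left(-16\right) \frac{3}{32} \left(-10\right) = \left(- \frac{3}{2}\right) \left(-10\right) = 15$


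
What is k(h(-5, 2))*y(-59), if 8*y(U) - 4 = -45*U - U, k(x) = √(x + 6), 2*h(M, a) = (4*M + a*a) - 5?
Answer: 4077*I*√2/8 ≈ 720.72*I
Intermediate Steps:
h(M, a) = -5/2 + a²/2 + 2*M (h(M, a) = ((4*M + a*a) - 5)/2 = ((4*M + a²) - 5)/2 = ((a² + 4*M) - 5)/2 = (-5 + a² + 4*M)/2 = -5/2 + a²/2 + 2*M)
k(x) = √(6 + x)
y(U) = ½ - 23*U/4 (y(U) = ½ + (-45*U - U)/8 = ½ + (-46*U)/8 = ½ - 23*U/4)
k(h(-5, 2))*y(-59) = √(6 + (-5/2 + (½)*2² + 2*(-5)))*(½ - 23/4*(-59)) = √(6 + (-5/2 + (½)*4 - 10))*(½ + 1357/4) = √(6 + (-5/2 + 2 - 10))*(1359/4) = √(6 - 21/2)*(1359/4) = √(-9/2)*(1359/4) = (3*I*√2/2)*(1359/4) = 4077*I*√2/8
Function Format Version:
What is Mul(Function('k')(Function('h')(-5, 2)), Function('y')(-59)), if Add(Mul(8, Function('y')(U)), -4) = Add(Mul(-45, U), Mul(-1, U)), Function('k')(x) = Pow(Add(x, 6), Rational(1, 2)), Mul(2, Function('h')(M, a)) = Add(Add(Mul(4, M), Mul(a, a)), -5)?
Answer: Mul(Rational(4077, 8), I, Pow(2, Rational(1, 2))) ≈ Mul(720.72, I)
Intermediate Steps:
Function('h')(M, a) = Add(Rational(-5, 2), Mul(Rational(1, 2), Pow(a, 2)), Mul(2, M)) (Function('h')(M, a) = Mul(Rational(1, 2), Add(Add(Mul(4, M), Mul(a, a)), -5)) = Mul(Rational(1, 2), Add(Add(Mul(4, M), Pow(a, 2)), -5)) = Mul(Rational(1, 2), Add(Add(Pow(a, 2), Mul(4, M)), -5)) = Mul(Rational(1, 2), Add(-5, Pow(a, 2), Mul(4, M))) = Add(Rational(-5, 2), Mul(Rational(1, 2), Pow(a, 2)), Mul(2, M)))
Function('k')(x) = Pow(Add(6, x), Rational(1, 2))
Function('y')(U) = Add(Rational(1, 2), Mul(Rational(-23, 4), U)) (Function('y')(U) = Add(Rational(1, 2), Mul(Rational(1, 8), Add(Mul(-45, U), Mul(-1, U)))) = Add(Rational(1, 2), Mul(Rational(1, 8), Mul(-46, U))) = Add(Rational(1, 2), Mul(Rational(-23, 4), U)))
Mul(Function('k')(Function('h')(-5, 2)), Function('y')(-59)) = Mul(Pow(Add(6, Add(Rational(-5, 2), Mul(Rational(1, 2), Pow(2, 2)), Mul(2, -5))), Rational(1, 2)), Add(Rational(1, 2), Mul(Rational(-23, 4), -59))) = Mul(Pow(Add(6, Add(Rational(-5, 2), Mul(Rational(1, 2), 4), -10)), Rational(1, 2)), Add(Rational(1, 2), Rational(1357, 4))) = Mul(Pow(Add(6, Add(Rational(-5, 2), 2, -10)), Rational(1, 2)), Rational(1359, 4)) = Mul(Pow(Add(6, Rational(-21, 2)), Rational(1, 2)), Rational(1359, 4)) = Mul(Pow(Rational(-9, 2), Rational(1, 2)), Rational(1359, 4)) = Mul(Mul(Rational(3, 2), I, Pow(2, Rational(1, 2))), Rational(1359, 4)) = Mul(Rational(4077, 8), I, Pow(2, Rational(1, 2)))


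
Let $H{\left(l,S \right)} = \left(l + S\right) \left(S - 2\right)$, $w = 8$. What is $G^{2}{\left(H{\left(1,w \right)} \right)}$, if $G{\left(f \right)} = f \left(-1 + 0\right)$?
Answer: $2916$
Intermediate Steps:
$H{\left(l,S \right)} = \left(-2 + S\right) \left(S + l\right)$ ($H{\left(l,S \right)} = \left(S + l\right) \left(-2 + S\right) = \left(-2 + S\right) \left(S + l\right)$)
$G{\left(f \right)} = - f$ ($G{\left(f \right)} = f \left(-1\right) = - f$)
$G^{2}{\left(H{\left(1,w \right)} \right)} = \left(- (8^{2} - 16 - 2 + 8 \cdot 1)\right)^{2} = \left(- (64 - 16 - 2 + 8)\right)^{2} = \left(\left(-1\right) 54\right)^{2} = \left(-54\right)^{2} = 2916$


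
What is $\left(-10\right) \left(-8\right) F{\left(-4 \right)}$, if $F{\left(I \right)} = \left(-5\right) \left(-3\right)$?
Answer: $1200$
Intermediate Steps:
$F{\left(I \right)} = 15$
$\left(-10\right) \left(-8\right) F{\left(-4 \right)} = \left(-10\right) \left(-8\right) 15 = 80 \cdot 15 = 1200$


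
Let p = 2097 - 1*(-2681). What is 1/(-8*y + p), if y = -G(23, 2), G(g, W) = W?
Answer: 1/4794 ≈ 0.00020859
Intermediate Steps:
p = 4778 (p = 2097 + 2681 = 4778)
y = -2 (y = -1*2 = -2)
1/(-8*y + p) = 1/(-8*(-2) + 4778) = 1/(16 + 4778) = 1/4794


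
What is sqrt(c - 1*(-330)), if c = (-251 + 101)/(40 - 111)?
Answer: 6*sqrt(46505)/71 ≈ 18.224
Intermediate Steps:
c = 150/71 (c = -150/(-71) = -150*(-1/71) = 150/71 ≈ 2.1127)
sqrt(c - 1*(-330)) = sqrt(150/71 - 1*(-330)) = sqrt(150/71 + 330) = sqrt(23580/71) = 6*sqrt(46505)/71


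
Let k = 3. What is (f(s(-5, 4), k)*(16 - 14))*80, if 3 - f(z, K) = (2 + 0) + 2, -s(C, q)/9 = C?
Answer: -160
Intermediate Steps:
s(C, q) = -9*C
f(z, K) = -1 (f(z, K) = 3 - ((2 + 0) + 2) = 3 - (2 + 2) = 3 - 1*4 = 3 - 4 = -1)
(f(s(-5, 4), k)*(16 - 14))*80 = -(16 - 14)*80 = -1*2*80 = -2*80 = -160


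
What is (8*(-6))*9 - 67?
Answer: -499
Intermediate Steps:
(8*(-6))*9 - 67 = -48*9 - 67 = -432 - 67 = -499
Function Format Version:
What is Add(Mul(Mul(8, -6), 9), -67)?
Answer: -499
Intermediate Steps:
Add(Mul(Mul(8, -6), 9), -67) = Add(Mul(-48, 9), -67) = Add(-432, -67) = -499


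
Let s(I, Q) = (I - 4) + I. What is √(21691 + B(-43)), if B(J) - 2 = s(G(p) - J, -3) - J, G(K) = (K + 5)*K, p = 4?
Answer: √21890 ≈ 147.95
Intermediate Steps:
G(K) = K*(5 + K) (G(K) = (5 + K)*K = K*(5 + K))
s(I, Q) = -4 + 2*I (s(I, Q) = (-4 + I) + I = -4 + 2*I)
B(J) = 70 - 3*J (B(J) = 2 + ((-4 + 2*(4*(5 + 4) - J)) - J) = 2 + ((-4 + 2*(4*9 - J)) - J) = 2 + ((-4 + 2*(36 - J)) - J) = 2 + ((-4 + (72 - 2*J)) - J) = 2 + ((68 - 2*J) - J) = 2 + (68 - 3*J) = 70 - 3*J)
√(21691 + B(-43)) = √(21691 + (70 - 3*(-43))) = √(21691 + (70 + 129)) = √(21691 + 199) = √21890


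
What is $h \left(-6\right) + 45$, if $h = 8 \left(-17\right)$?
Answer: $861$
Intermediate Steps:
$h = -136$
$h \left(-6\right) + 45 = \left(-136\right) \left(-6\right) + 45 = 816 + 45 = 861$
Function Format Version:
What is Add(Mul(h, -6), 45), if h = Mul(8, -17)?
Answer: 861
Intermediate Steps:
h = -136
Add(Mul(h, -6), 45) = Add(Mul(-136, -6), 45) = Add(816, 45) = 861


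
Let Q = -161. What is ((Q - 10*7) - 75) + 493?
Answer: 187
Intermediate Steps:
((Q - 10*7) - 75) + 493 = ((-161 - 10*7) - 75) + 493 = ((-161 - 70) - 75) + 493 = (-231 - 75) + 493 = -306 + 493 = 187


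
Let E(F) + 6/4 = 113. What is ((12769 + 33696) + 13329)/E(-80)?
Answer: 119588/223 ≈ 536.27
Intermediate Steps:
E(F) = 223/2 (E(F) = -3/2 + 113 = 223/2)
((12769 + 33696) + 13329)/E(-80) = ((12769 + 33696) + 13329)/(223/2) = (46465 + 13329)*(2/223) = 59794*(2/223) = 119588/223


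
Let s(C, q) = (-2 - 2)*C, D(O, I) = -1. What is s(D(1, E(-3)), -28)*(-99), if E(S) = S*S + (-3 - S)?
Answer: -396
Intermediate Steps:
E(S) = -3 + S² - S (E(S) = S² + (-3 - S) = -3 + S² - S)
s(C, q) = -4*C
s(D(1, E(-3)), -28)*(-99) = -4*(-1)*(-99) = 4*(-99) = -396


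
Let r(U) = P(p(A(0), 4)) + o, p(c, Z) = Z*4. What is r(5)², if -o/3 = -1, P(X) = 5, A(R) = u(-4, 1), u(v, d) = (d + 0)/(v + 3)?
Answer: 64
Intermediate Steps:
u(v, d) = d/(3 + v)
A(R) = -1 (A(R) = 1/(3 - 4) = 1/(-1) = 1*(-1) = -1)
p(c, Z) = 4*Z
o = 3 (o = -3*(-1) = 3)
r(U) = 8 (r(U) = 5 + 3 = 8)
r(5)² = 8² = 64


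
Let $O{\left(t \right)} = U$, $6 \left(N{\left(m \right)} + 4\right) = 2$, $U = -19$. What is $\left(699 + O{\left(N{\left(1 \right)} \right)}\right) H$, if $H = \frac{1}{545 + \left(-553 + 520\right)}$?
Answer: $\frac{85}{64} \approx 1.3281$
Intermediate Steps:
$N{\left(m \right)} = - \frac{11}{3}$ ($N{\left(m \right)} = -4 + \frac{1}{6} \cdot 2 = -4 + \frac{1}{3} = - \frac{11}{3}$)
$O{\left(t \right)} = -19$
$H = \frac{1}{512}$ ($H = \frac{1}{545 - 33} = \frac{1}{512} \approx 0.0019531$)
$\left(699 + O{\left(N{\left(1 \right)} \right)}\right) H = \left(699 - 19\right) \frac{1}{512} = 680 \cdot \frac{1}{512} = \frac{85}{64}$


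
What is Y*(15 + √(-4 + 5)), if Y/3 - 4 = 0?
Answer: 192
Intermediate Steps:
Y = 12 (Y = 12 + 3*0 = 12 + 0 = 12)
Y*(15 + √(-4 + 5)) = 12*(15 + √(-4 + 5)) = 12*(15 + √1) = 12*(15 + 1) = 12*16 = 192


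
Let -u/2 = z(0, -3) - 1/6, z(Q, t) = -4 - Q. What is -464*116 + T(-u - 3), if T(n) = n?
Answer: -161506/3 ≈ -53835.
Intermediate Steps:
u = 25/3 (u = -2*((-4 - 1*0) - 1/6) = -2*((-4 + 0) - 1/6) = -2*(-4 - 1*⅙) = -2*(-4 - ⅙) = -2*(-25/6) = 25/3 ≈ 8.3333)
-464*116 + T(-u - 3) = -464*116 + (-1*25/3 - 3) = -53824 + (-25/3 - 3) = -53824 - 34/3 = -161506/3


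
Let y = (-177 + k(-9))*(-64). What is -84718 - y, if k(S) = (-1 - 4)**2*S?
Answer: -110446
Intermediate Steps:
k(S) = 25*S (k(S) = (-5)**2*S = 25*S)
y = 25728 (y = (-177 + 25*(-9))*(-64) = (-177 - 225)*(-64) = -402*(-64) = 25728)
-84718 - y = -84718 - 1*25728 = -84718 - 25728 = -110446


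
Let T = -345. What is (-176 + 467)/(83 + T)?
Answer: -291/262 ≈ -1.1107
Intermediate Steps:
(-176 + 467)/(83 + T) = (-176 + 467)/(83 - 345) = 291/(-262) = 291*(-1/262) = -291/262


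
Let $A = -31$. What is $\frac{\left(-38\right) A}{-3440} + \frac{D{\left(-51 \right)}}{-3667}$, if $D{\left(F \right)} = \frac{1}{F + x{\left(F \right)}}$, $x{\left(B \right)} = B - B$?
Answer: $- \frac{110151293}{321669240} \approx -0.34244$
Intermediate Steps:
$x{\left(B \right)} = 0$
$D{\left(F \right)} = \frac{1}{F}$ ($D{\left(F \right)} = \frac{1}{F + 0} = \frac{1}{F}$)
$\frac{\left(-38\right) A}{-3440} + \frac{D{\left(-51 \right)}}{-3667} = \frac{\left(-38\right) \left(-31\right)}{-3440} + \frac{1}{\left(-51\right) \left(-3667\right)} = 1178 \left(- \frac{1}{3440}\right) - - \frac{1}{187017} = - \frac{589}{1720} + \frac{1}{187017} = - \frac{110151293}{321669240}$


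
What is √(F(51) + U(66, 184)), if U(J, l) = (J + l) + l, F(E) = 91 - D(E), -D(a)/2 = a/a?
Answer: √527 ≈ 22.956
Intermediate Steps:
D(a) = -2 (D(a) = -2*a/a = -2*1 = -2)
F(E) = 93 (F(E) = 91 - 1*(-2) = 91 + 2 = 93)
U(J, l) = J + 2*l
√(F(51) + U(66, 184)) = √(93 + (66 + 2*184)) = √(93 + (66 + 368)) = √(93 + 434) = √527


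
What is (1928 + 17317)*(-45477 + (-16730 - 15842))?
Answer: -1502053005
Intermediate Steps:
(1928 + 17317)*(-45477 + (-16730 - 15842)) = 19245*(-45477 - 32572) = 19245*(-78049) = -1502053005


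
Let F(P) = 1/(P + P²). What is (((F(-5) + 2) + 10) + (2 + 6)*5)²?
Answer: 1083681/400 ≈ 2709.2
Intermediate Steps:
(((F(-5) + 2) + 10) + (2 + 6)*5)² = (((1/((-5)*(1 - 5)) + 2) + 10) + (2 + 6)*5)² = (((-⅕/(-4) + 2) + 10) + 8*5)² = (((-⅕*(-¼) + 2) + 10) + 40)² = (((1/20 + 2) + 10) + 40)² = ((41/20 + 10) + 40)² = (241/20 + 40)² = (1041/20)² = 1083681/400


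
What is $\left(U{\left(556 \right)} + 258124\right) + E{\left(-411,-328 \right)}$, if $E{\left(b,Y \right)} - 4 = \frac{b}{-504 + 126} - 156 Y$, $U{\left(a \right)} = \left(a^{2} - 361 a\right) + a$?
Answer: $\frac{52702409}{126} \approx 4.1827 \cdot 10^{5}$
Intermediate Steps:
$U{\left(a \right)} = a^{2} - 360 a$
$E{\left(b,Y \right)} = 4 - 156 Y - \frac{b}{378}$ ($E{\left(b,Y \right)} = 4 - \left(156 Y - \frac{b}{-504 + 126}\right) = 4 - \left(156 Y - \frac{b}{-378}\right) = 4 - \left(156 Y + \frac{b}{378}\right) = 4 - 156 Y - \frac{b}{378}$)
$\left(U{\left(556 \right)} + 258124\right) + E{\left(-411,-328 \right)} = \left(556 \left(-360 + 556\right) + 258124\right) - - \frac{6447809}{126} = \left(556 \cdot 196 + 258124\right) + \left(4 + 51168 + \frac{137}{126}\right) = \left(108976 + 258124\right) + \frac{6447809}{126} = 367100 + \frac{6447809}{126} = \frac{52702409}{126}$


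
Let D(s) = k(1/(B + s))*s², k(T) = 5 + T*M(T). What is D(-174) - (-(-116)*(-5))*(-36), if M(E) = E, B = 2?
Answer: 965185569/7396 ≈ 1.3050e+5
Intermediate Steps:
k(T) = 5 + T² (k(T) = 5 + T*T = 5 + T²)
D(s) = s²*(5 + (2 + s)⁻²) (D(s) = (5 + (1/(2 + s))²)*s² = (5 + (2 + s)⁻²)*s² = s²*(5 + (2 + s)⁻²))
D(-174) - (-(-116)*(-5))*(-36) = (5*(-174)² + (-174)²/(2 - 174)²) - (-(-116)*(-5))*(-36) = (5*30276 + 30276/(-172)²) - (-29*20)*(-36) = (151380 + 30276*(1/29584)) - (-580)*(-36) = (151380 + 7569/7396) - 1*20880 = 1119614049/7396 - 20880 = 965185569/7396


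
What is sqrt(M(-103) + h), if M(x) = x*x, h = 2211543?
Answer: 2*sqrt(555538) ≈ 1490.7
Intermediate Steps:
M(x) = x**2
sqrt(M(-103) + h) = sqrt((-103)**2 + 2211543) = sqrt(10609 + 2211543) = sqrt(2222152) = 2*sqrt(555538)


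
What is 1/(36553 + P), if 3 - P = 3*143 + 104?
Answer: 1/36023 ≈ 2.7760e-5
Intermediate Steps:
P = -530 (P = 3 - (3*143 + 104) = 3 - (429 + 104) = 3 - 1*533 = 3 - 533 = -530)
1/(36553 + P) = 1/(36553 - 530) = 1/36023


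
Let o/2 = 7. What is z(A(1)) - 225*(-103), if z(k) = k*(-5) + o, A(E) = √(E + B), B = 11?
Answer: 23189 - 10*√3 ≈ 23172.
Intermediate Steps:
o = 14 (o = 2*7 = 14)
A(E) = √(11 + E) (A(E) = √(E + 11) = √(11 + E))
z(k) = 14 - 5*k (z(k) = k*(-5) + 14 = -5*k + 14 = 14 - 5*k)
z(A(1)) - 225*(-103) = (14 - 5*√(11 + 1)) - 225*(-103) = (14 - 10*√3) - 1*(-23175) = (14 - 10*√3) + 23175 = 23189 - 10*√3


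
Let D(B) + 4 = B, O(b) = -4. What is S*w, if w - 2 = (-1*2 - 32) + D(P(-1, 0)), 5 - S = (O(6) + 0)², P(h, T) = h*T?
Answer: 396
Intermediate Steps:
P(h, T) = T*h
D(B) = -4 + B
S = -11 (S = 5 - (-4 + 0)² = 5 - 1*(-4)² = 5 - 1*16 = 5 - 16 = -11)
w = -36 (w = 2 + ((-1*2 - 32) + (-4 + 0*(-1))) = 2 + ((-2 - 32) + (-4 + 0)) = 2 + (-34 - 4) = 2 - 38 = -36)
S*w = -11*(-36) = 396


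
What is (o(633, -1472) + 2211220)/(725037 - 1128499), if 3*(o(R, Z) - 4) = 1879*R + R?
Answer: -1303952/201731 ≈ -6.4638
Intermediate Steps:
o(R, Z) = 4 + 1880*R/3 (o(R, Z) = 4 + (1879*R + R)/3 = 4 + (1880*R)/3 = 4 + 1880*R/3)
(o(633, -1472) + 2211220)/(725037 - 1128499) = ((4 + (1880/3)*633) + 2211220)/(725037 - 1128499) = ((4 + 396680) + 2211220)/(-403462) = (396684 + 2211220)*(-1/403462) = 2607904*(-1/403462) = -1303952/201731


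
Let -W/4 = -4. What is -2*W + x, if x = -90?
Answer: -122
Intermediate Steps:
W = 16 (W = -4*(-4) = 16)
-2*W + x = -2*16 - 90 = -32 - 90 = -122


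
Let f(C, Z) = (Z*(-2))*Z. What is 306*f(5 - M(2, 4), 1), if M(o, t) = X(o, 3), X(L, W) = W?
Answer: -612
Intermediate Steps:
M(o, t) = 3
f(C, Z) = -2*Z² (f(C, Z) = (-2*Z)*Z = -2*Z²)
306*f(5 - M(2, 4), 1) = 306*(-2*1²) = 306*(-2*1) = 306*(-2) = -612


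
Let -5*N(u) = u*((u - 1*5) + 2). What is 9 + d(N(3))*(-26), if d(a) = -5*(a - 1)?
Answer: -121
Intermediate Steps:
N(u) = -u*(-3 + u)/5 (N(u) = -u*((u - 1*5) + 2)/5 = -u*((u - 5) + 2)/5 = -u*((-5 + u) + 2)/5 = -u*(-3 + u)/5)
d(a) = 5 - 5*a (d(a) = -5*(-1 + a) = 5 - 5*a)
9 + d(N(3))*(-26) = 9 + (5 - 3*(3 - 1*3))*(-26) = 9 + (5 - 3*(3 - 3))*(-26) = 9 + (5 - 3*0)*(-26) = 9 + (5 - 5*0)*(-26) = 9 + (5 + 0)*(-26) = 9 + 5*(-26) = 9 - 130 = -121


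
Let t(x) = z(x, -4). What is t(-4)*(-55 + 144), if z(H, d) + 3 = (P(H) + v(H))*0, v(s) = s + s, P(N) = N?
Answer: -267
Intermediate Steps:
v(s) = 2*s
z(H, d) = -3 (z(H, d) = -3 + (H + 2*H)*0 = -3 + (3*H)*0 = -3 + 0 = -3)
t(x) = -3
t(-4)*(-55 + 144) = -3*(-55 + 144) = -3*89 = -267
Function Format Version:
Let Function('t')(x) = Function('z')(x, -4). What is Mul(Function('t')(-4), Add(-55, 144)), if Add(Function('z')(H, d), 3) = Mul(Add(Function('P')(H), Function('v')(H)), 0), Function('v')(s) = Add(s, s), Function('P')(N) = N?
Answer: -267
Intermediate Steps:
Function('v')(s) = Mul(2, s)
Function('z')(H, d) = -3 (Function('z')(H, d) = Add(-3, Mul(Add(H, Mul(2, H)), 0)) = Add(-3, Mul(Mul(3, H), 0)) = Add(-3, 0) = -3)
Function('t')(x) = -3
Mul(Function('t')(-4), Add(-55, 144)) = Mul(-3, Add(-55, 144)) = Mul(-3, 89) = -267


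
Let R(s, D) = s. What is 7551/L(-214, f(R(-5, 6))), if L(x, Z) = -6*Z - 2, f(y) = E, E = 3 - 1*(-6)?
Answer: -7551/56 ≈ -134.84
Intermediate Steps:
E = 9 (E = 3 + 6 = 9)
f(y) = 9
L(x, Z) = -2 - 6*Z
7551/L(-214, f(R(-5, 6))) = 7551/(-2 - 6*9) = 7551/(-2 - 54) = 7551/(-56) = 7551*(-1/56) = -7551/56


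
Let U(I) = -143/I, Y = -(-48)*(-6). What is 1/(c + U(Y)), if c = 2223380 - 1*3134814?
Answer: -288/262492849 ≈ -1.0972e-6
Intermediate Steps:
Y = -288 (Y = -48*6 = -288)
c = -911434 (c = 2223380 - 3134814 = -911434)
1/(c + U(Y)) = 1/(-911434 - 143/(-288)) = 1/(-911434 - 143*(-1/288)) = 1/(-911434 + 143/288) = 1/(-262492849/288) = -288/262492849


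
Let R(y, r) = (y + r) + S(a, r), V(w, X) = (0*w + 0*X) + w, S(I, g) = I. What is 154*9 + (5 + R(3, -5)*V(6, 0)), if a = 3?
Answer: 1397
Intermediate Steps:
V(w, X) = w (V(w, X) = (0 + 0) + w = 0 + w = w)
R(y, r) = 3 + r + y (R(y, r) = (y + r) + 3 = (r + y) + 3 = 3 + r + y)
154*9 + (5 + R(3, -5)*V(6, 0)) = 154*9 + (5 + (3 - 5 + 3)*6) = 1386 + (5 + 1*6) = 1386 + (5 + 6) = 1386 + 11 = 1397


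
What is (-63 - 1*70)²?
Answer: 17689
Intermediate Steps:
(-63 - 1*70)² = (-63 - 70)² = (-133)² = 17689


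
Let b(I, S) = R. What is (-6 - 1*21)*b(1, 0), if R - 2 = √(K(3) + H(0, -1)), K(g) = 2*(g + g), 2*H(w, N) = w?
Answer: -54 - 54*√3 ≈ -147.53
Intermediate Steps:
H(w, N) = w/2
K(g) = 4*g (K(g) = 2*(2*g) = 4*g)
R = 2 + 2*√3 (R = 2 + √(4*3 + (½)*0) = 2 + √(12 + 0) = 2 + √12 = 2 + 2*√3 ≈ 5.4641)
b(I, S) = 2 + 2*√3
(-6 - 1*21)*b(1, 0) = (-6 - 1*21)*(2 + 2*√3) = (-6 - 21)*(2 + 2*√3) = -27*(2 + 2*√3) = -54 - 54*√3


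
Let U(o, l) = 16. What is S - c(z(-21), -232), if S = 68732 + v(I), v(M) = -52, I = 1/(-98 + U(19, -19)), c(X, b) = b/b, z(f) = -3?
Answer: 68679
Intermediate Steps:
c(X, b) = 1
I = -1/82 (I = 1/(-98 + 16) = 1/(-82) = -1/82 ≈ -0.012195)
S = 68680 (S = 68732 - 52 = 68680)
S - c(z(-21), -232) = 68680 - 1*1 = 68680 - 1 = 68679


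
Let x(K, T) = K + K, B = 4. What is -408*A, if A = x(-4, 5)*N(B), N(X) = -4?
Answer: -13056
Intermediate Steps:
x(K, T) = 2*K
A = 32 (A = (2*(-4))*(-4) = -8*(-4) = 32)
-408*A = -408*32 = -13056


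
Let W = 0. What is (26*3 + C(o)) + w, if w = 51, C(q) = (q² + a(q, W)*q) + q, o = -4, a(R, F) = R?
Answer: 157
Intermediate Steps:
C(q) = q + 2*q² (C(q) = (q² + q*q) + q = (q² + q²) + q = 2*q² + q = q + 2*q²)
(26*3 + C(o)) + w = (26*3 - 4*(1 + 2*(-4))) + 51 = (78 - 4*(1 - 8)) + 51 = (78 - 4*(-7)) + 51 = (78 + 28) + 51 = 106 + 51 = 157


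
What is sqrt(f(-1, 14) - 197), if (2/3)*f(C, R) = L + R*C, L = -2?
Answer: I*sqrt(221) ≈ 14.866*I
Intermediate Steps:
f(C, R) = -3 + 3*C*R/2 (f(C, R) = 3*(-2 + R*C)/2 = 3*(-2 + C*R)/2 = -3 + 3*C*R/2)
sqrt(f(-1, 14) - 197) = sqrt((-3 + (3/2)*(-1)*14) - 197) = sqrt((-3 - 21) - 197) = sqrt(-24 - 197) = sqrt(-221) = I*sqrt(221)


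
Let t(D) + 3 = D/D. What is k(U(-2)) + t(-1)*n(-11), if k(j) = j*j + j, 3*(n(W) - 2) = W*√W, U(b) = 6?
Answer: 38 + 22*I*√11/3 ≈ 38.0 + 24.322*I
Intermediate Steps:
t(D) = -2 (t(D) = -3 + D/D = -3 + 1 = -2)
n(W) = 2 + W^(3/2)/3 (n(W) = 2 + (W*√W)/3 = 2 + W^(3/2)/3)
k(j) = j + j² (k(j) = j² + j = j + j²)
k(U(-2)) + t(-1)*n(-11) = 6*(1 + 6) - 2*(2 + (-11)^(3/2)/3) = 6*7 - 2*(2 + (-11*I*√11)/3) = 42 - 2*(2 - 11*I*√11/3) = 42 + (-4 + 22*I*√11/3) = 38 + 22*I*√11/3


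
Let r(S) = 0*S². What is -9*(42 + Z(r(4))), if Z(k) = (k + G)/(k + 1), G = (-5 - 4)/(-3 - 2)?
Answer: -1971/5 ≈ -394.20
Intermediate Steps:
G = 9/5 (G = -9/(-5) = -9*(-⅕) = 9/5 ≈ 1.8000)
r(S) = 0
Z(k) = (9/5 + k)/(1 + k) (Z(k) = (k + 9/5)/(k + 1) = (9/5 + k)/(1 + k))
-9*(42 + Z(r(4))) = -9*(42 + (9/5 + 0)/(1 + 0)) = -9*(42 + (9/5)/1) = -9*(42 + 1*(9/5)) = -9*(42 + 9/5) = -9*219/5 = -1971/5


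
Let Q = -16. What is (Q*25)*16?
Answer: -6400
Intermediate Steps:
(Q*25)*16 = -16*25*16 = -400*16 = -6400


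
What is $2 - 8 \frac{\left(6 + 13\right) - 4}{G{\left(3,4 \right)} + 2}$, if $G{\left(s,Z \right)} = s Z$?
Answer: $- \frac{46}{7} \approx -6.5714$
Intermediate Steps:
$G{\left(s,Z \right)} = Z s$
$2 - 8 \frac{\left(6 + 13\right) - 4}{G{\left(3,4 \right)} + 2} = 2 - 8 \frac{\left(6 + 13\right) - 4}{4 \cdot 3 + 2} = 2 - 8 \frac{19 - 4}{12 + 2} = 2 - 8 \cdot \frac{15}{14} = 2 - 8 \cdot 15 \cdot \frac{1}{14} = 2 - \frac{60}{7} = - \frac{46}{7}$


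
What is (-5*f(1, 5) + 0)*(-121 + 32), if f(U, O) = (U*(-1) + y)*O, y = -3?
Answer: -8900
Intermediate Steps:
f(U, O) = O*(-3 - U) (f(U, O) = (U*(-1) - 3)*O = (-U - 3)*O = (-3 - U)*O = O*(-3 - U))
(-5*f(1, 5) + 0)*(-121 + 32) = (-(-5)*5*(3 + 1) + 0)*(-121 + 32) = (-(-5)*5*4 + 0)*(-89) = (-5*(-20) + 0)*(-89) = (100 + 0)*(-89) = 100*(-89) = -8900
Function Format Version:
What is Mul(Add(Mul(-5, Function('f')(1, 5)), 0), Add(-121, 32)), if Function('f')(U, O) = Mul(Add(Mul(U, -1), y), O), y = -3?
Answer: -8900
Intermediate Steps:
Function('f')(U, O) = Mul(O, Add(-3, Mul(-1, U))) (Function('f')(U, O) = Mul(Add(Mul(U, -1), -3), O) = Mul(Add(Mul(-1, U), -3), O) = Mul(Add(-3, Mul(-1, U)), O) = Mul(O, Add(-3, Mul(-1, U))))
Mul(Add(Mul(-5, Function('f')(1, 5)), 0), Add(-121, 32)) = Mul(Add(Mul(-5, Mul(-1, 5, Add(3, 1))), 0), Add(-121, 32)) = Mul(Add(Mul(-5, Mul(-1, 5, 4)), 0), -89) = Mul(Add(Mul(-5, -20), 0), -89) = Mul(Add(100, 0), -89) = Mul(100, -89) = -8900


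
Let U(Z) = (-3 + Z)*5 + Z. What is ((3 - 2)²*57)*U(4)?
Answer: 513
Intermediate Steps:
U(Z) = -15 + 6*Z (U(Z) = (-15 + 5*Z) + Z = -15 + 6*Z)
((3 - 2)²*57)*U(4) = ((3 - 2)²*57)*(-15 + 6*4) = (1²*57)*(-15 + 24) = (1*57)*9 = 57*9 = 513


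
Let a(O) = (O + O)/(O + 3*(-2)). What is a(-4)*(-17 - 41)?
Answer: -232/5 ≈ -46.400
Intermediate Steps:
a(O) = 2*O/(-6 + O) (a(O) = (2*O)/(O - 6) = (2*O)/(-6 + O) = 2*O/(-6 + O))
a(-4)*(-17 - 41) = (2*(-4)/(-6 - 4))*(-17 - 41) = (2*(-4)/(-10))*(-58) = (2*(-4)*(-⅒))*(-58) = (⅘)*(-58) = -232/5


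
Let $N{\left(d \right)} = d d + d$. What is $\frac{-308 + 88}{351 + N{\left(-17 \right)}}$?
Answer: $- \frac{220}{623} \approx -0.35313$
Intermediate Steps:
$N{\left(d \right)} = d + d^{2}$ ($N{\left(d \right)} = d^{2} + d = d + d^{2}$)
$\frac{-308 + 88}{351 + N{\left(-17 \right)}} = \frac{-308 + 88}{351 - 17 \left(1 - 17\right)} = - \frac{220}{351 - -272} = - \frac{220}{351 + 272} = - \frac{220}{623}$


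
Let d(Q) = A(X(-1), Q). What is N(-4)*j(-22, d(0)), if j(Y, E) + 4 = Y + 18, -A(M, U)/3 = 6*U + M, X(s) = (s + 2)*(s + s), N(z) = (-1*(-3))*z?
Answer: 96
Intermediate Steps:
N(z) = 3*z
X(s) = 2*s*(2 + s) (X(s) = (2 + s)*(2*s) = 2*s*(2 + s))
A(M, U) = -18*U - 3*M (A(M, U) = -3*(6*U + M) = -3*(M + 6*U) = -18*U - 3*M)
d(Q) = 6 - 18*Q (d(Q) = -18*Q - 6*(-1)*(2 - 1) = -18*Q - 6*(-1) = -18*Q - 3*(-2) = -18*Q + 6 = 6 - 18*Q)
j(Y, E) = 14 + Y (j(Y, E) = -4 + (Y + 18) = -4 + (18 + Y) = 14 + Y)
N(-4)*j(-22, d(0)) = (3*(-4))*(14 - 22) = -12*(-8) = 96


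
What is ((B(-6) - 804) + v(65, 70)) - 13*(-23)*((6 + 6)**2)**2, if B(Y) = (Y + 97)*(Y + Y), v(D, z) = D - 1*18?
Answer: 6198215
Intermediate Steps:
v(D, z) = -18 + D (v(D, z) = D - 18 = -18 + D)
B(Y) = 2*Y*(97 + Y) (B(Y) = (97 + Y)*(2*Y) = 2*Y*(97 + Y))
((B(-6) - 804) + v(65, 70)) - 13*(-23)*((6 + 6)**2)**2 = ((2*(-6)*(97 - 6) - 804) + (-18 + 65)) - 13*(-23)*((6 + 6)**2)**2 = ((2*(-6)*91 - 804) + 47) - (-299)*(12**2)**2 = ((-1092 - 804) + 47) - (-299)*144**2 = (-1896 + 47) - (-299)*20736 = -1849 - 1*(-6200064) = -1849 + 6200064 = 6198215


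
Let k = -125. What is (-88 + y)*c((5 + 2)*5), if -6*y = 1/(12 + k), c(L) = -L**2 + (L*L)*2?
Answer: -73087175/678 ≈ -1.0780e+5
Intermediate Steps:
c(L) = L**2 (c(L) = -L**2 + L**2*2 = -L**2 + 2*L**2 = L**2)
y = 1/678 (y = -1/(6*(12 - 125)) = -1/6/(-113) = -1/6*(-1/113) = 1/678 ≈ 0.0014749)
(-88 + y)*c((5 + 2)*5) = (-88 + 1/678)*((5 + 2)*5)**2 = -59663*(7*5)**2/678 = -59663/678*35**2 = -59663/678*1225 = -73087175/678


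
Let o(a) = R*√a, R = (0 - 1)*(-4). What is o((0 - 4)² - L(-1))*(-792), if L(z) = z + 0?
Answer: -3168*√17 ≈ -13062.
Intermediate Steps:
L(z) = z
R = 4 (R = -1*(-4) = 4)
o(a) = 4*√a
o((0 - 4)² - L(-1))*(-792) = (4*√((0 - 4)² - 1*(-1)))*(-792) = (4*√((-4)² + 1))*(-792) = (4*√(16 + 1))*(-792) = (4*√17)*(-792) = -3168*√17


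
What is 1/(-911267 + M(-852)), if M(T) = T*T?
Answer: -1/185363 ≈ -5.3948e-6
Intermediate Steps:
M(T) = T**2
1/(-911267 + M(-852)) = 1/(-911267 + (-852)**2) = 1/(-911267 + 725904) = 1/(-185363) = -1/185363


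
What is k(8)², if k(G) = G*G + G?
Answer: 5184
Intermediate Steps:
k(G) = G + G² (k(G) = G² + G = G + G²)
k(8)² = (8*(1 + 8))² = (8*9)² = 72² = 5184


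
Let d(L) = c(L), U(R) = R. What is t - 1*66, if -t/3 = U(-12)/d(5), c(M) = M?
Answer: -294/5 ≈ -58.800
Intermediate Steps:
d(L) = L
t = 36/5 (t = -(-36)/5 = -3*(-12/5) = 36/5 ≈ 7.2000)
t - 1*66 = 36/5 - 1*66 = 36/5 - 66 = -294/5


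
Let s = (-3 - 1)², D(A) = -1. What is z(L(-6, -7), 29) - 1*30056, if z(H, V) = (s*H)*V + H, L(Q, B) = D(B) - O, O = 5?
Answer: -32846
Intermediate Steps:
L(Q, B) = -6 (L(Q, B) = -1 - 1*5 = -1 - 5 = -6)
s = 16 (s = (-4)² = 16)
z(H, V) = H + 16*H*V (z(H, V) = (16*H)*V + H = 16*H*V + H = H + 16*H*V)
z(L(-6, -7), 29) - 1*30056 = -6*(1 + 16*29) - 1*30056 = -6*(1 + 464) - 30056 = -6*465 - 30056 = -2790 - 30056 = -32846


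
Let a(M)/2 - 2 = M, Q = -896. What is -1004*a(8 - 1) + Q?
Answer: -18968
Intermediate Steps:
a(M) = 4 + 2*M
-1004*a(8 - 1) + Q = -1004*(4 + 2*(8 - 1)) - 896 = -1004*(4 + 2*7) - 896 = -1004*(4 + 14) - 896 = -1004*18 - 896 = -18072 - 896 = -18968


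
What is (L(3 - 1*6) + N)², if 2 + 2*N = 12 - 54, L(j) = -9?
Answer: 961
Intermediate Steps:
N = -22 (N = -1 + (12 - 54)/2 = -1 + (½)*(-42) = -1 - 21 = -22)
(L(3 - 1*6) + N)² = (-9 - 22)² = (-31)² = 961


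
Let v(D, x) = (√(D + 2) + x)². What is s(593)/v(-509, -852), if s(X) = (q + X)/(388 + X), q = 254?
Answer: 847*I/(2943*(7384*√3 + 241799*I)) ≈ 1.1869e-6 + 6.278e-8*I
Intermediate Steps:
v(D, x) = (x + √(2 + D))² (v(D, x) = (√(2 + D) + x)² = (x + √(2 + D))²)
s(X) = (254 + X)/(388 + X)
s(593)/v(-509, -852) = ((254 + 593)/(388 + 593))/((-852 + √(2 - 509))²) = (847/981)/((-852 + √(-507))²) = ((1/981)*847)/((-852 + 13*I*√3)²) = 847/(981*(-852 + 13*I*√3)²)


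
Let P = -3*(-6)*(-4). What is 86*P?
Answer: -6192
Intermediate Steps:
P = -72 (P = 18*(-4) = -72)
86*P = 86*(-72) = -6192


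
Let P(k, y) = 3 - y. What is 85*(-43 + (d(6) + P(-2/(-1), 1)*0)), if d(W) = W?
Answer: -3145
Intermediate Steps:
85*(-43 + (d(6) + P(-2/(-1), 1)*0)) = 85*(-43 + (6 + (3 - 1*1)*0)) = 85*(-43 + (6 + (3 - 1)*0)) = 85*(-43 + (6 + 2*0)) = 85*(-43 + (6 + 0)) = 85*(-43 + 6) = 85*(-37) = -3145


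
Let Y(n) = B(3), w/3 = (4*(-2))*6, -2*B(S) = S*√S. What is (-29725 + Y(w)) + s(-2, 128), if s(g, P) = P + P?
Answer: -29469 - 3*√3/2 ≈ -29472.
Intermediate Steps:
s(g, P) = 2*P
B(S) = -S^(3/2)/2 (B(S) = -S*√S/2 = -S^(3/2)/2)
w = -144 (w = 3*((4*(-2))*6) = 3*(-8*6) = 3*(-48) = -144)
Y(n) = -3*√3/2
(-29725 + Y(w)) + s(-2, 128) = (-29725 - 3*√3/2) + 2*128 = (-29725 - 3*√3/2) + 256 = -29469 - 3*√3/2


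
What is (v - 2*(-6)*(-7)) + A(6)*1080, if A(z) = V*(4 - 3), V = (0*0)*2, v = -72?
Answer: -156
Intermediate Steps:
V = 0 (V = 0*2 = 0)
A(z) = 0 (A(z) = 0*(4 - 3) = 0*1 = 0)
(v - 2*(-6)*(-7)) + A(6)*1080 = (-72 - 2*(-6)*(-7)) + 0*1080 = (-72 + 12*(-7)) + 0 = (-72 - 84) + 0 = -156 + 0 = -156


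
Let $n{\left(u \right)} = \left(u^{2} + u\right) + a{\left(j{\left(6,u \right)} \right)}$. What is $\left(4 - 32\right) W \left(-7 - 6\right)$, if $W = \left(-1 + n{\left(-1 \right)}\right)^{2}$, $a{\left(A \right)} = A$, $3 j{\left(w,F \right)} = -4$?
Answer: $\frac{17836}{9} \approx 1981.8$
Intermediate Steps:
$j{\left(w,F \right)} = - \frac{4}{3}$ ($j{\left(w,F \right)} = \frac{1}{3} \left(-4\right) = - \frac{4}{3}$)
$n{\left(u \right)} = - \frac{4}{3} + u + u^{2}$ ($n{\left(u \right)} = \left(u^{2} + u\right) - \frac{4}{3} = \left(u + u^{2}\right) - \frac{4}{3} = - \frac{4}{3} + u + u^{2}$)
$W = \frac{49}{9}$ ($W = \left(-1 - \left(\frac{7}{3} - 1\right)\right)^{2} = \left(-1 - \frac{4}{3}\right)^{2} = \left(- \frac{7}{3}\right)^{2} = \frac{49}{9} \approx 5.4444$)
$\left(4 - 32\right) W \left(-7 - 6\right) = \left(4 - 32\right) \frac{49 \left(-7 - 6\right)}{9} = \left(4 - 32\right) \frac{49}{9} \left(-13\right) = \left(-28\right) \left(- \frac{637}{9}\right) = \frac{17836}{9}$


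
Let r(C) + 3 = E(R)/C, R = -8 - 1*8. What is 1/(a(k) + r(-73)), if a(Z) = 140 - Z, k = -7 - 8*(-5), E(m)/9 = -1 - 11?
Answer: 73/7700 ≈ 0.0094805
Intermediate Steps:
R = -16 (R = -8 - 8 = -16)
E(m) = -108 (E(m) = 9*(-1 - 11) = 9*(-12) = -108)
k = 33 (k = -7 + 40 = 33)
r(C) = -3 - 108/C
1/(a(k) + r(-73)) = 1/((140 - 1*33) + (-3 - 108/(-73))) = 1/((140 - 33) + (-3 - 108*(-1/73))) = 1/(107 + (-3 + 108/73)) = 1/(107 - 111/73) = 1/(7700/73) = 73/7700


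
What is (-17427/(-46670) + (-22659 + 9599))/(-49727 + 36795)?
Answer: 609492773/603536440 ≈ 1.0099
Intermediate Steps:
(-17427/(-46670) + (-22659 + 9599))/(-49727 + 36795) = (-17427*(-1/46670) - 13060)/(-12932) = (17427/46670 - 13060)*(-1/12932) = -609492773/46670*(-1/12932) = 609492773/603536440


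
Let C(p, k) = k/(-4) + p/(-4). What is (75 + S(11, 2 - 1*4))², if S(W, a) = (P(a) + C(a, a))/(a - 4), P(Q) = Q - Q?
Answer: 201601/36 ≈ 5600.0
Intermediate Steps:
C(p, k) = -k/4 - p/4 (C(p, k) = k*(-¼) + p*(-¼) = -k/4 - p/4)
P(Q) = 0
S(W, a) = -a/(2*(-4 + a)) (S(W, a) = (0 + (-a/4 - a/4))/(a - 4) = (0 - a/2)/(-4 + a) = (-a/2)/(-4 + a) = -a/(2*(-4 + a)))
(75 + S(11, 2 - 1*4))² = (75 - (2 - 1*4)/(-8 + 2*(2 - 1*4)))² = (75 - (2 - 4)/(-8 + 2*(2 - 4)))² = (75 - 1*(-2)/(-8 + 2*(-2)))² = (75 - 1*(-2)/(-8 - 4))² = (75 - 1*(-2)/(-12))² = (75 - 1*(-2)*(-1/12))² = (75 - ⅙)² = (449/6)² = 201601/36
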